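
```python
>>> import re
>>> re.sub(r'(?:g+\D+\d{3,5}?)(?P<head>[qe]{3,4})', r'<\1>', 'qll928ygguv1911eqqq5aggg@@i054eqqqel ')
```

'qll928y<eqqq>5a<eqqq>el '

The replacement refers to a captured group, so each match is rewritten using its own captured text.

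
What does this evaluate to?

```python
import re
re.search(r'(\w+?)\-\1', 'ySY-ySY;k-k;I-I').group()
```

The backreference `\1` re-matches whatever the first group consumed, character for character.
`search` walks the string left to right and returns the first match it finds.
The match spans [0:7] → 'ySY-ySY'.
Captured: group 1 = 'ySY'.

'ySY-ySY'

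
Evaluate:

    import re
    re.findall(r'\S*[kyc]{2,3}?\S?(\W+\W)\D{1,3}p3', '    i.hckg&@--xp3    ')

['&@--']

The pattern matches zero or more of a non-whitespace character, then 2 to 3 of one of [kyc] (lazy), then optionally a non-whitespace character; then one or more of a non-word character, then a non-word character (captured); then 1 to 3 of a non-digit, then the literal 'p3'.
Walking the string: at [4:17] match 'i.hckg&@--xp3', group 1 = '&@--'.
One capturing group, so `findall` returns just the captured substring from the one match — 1 in all.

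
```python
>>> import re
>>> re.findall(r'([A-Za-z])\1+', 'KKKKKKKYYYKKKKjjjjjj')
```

A backreference is literal: `\1` must see the identical characters the first group matched.
Scanning left to right: at [0:7] match 'KKKKKKK', group 1 = 'K'; at [7:10] match 'YYY', group 1 = 'Y'; at [10:14] match 'KKKK', group 1 = 'K'; at [14:20] match 'jjjjjj', group 1 = 'j'.
Because there's exactly one group, `findall` drops the full match and keeps group 1 from each hit.

['K', 'Y', 'K', 'j']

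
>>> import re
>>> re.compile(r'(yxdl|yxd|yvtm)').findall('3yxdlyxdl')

`|` is ordered: at each position the engine commits to the first alternative that works.
Scanning left to right: at [1:5] match 'yxdl', group 1 = 'yxdl'; at [5:9] match 'yxdl', group 1 = 'yxdl'.
`findall` collects group 1 from each match (2 total).

['yxdl', 'yxdl']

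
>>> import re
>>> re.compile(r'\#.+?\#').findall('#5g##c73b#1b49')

['#5g#', '#c73b#']

Because the quantifier is non-greedy, it stops expanding at the earliest point where the rest of the pattern can succeed.
Walking the string: at [0:4] → '#5g#'; at [4:10] → '#c73b#'.
With no groups in the pattern, `findall` gives back each whole match — 2 here.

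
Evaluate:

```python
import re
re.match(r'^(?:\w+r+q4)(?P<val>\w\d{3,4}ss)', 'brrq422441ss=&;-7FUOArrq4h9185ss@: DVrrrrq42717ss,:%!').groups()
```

('22441ss',)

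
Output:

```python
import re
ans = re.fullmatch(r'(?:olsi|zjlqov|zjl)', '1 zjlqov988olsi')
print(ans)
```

None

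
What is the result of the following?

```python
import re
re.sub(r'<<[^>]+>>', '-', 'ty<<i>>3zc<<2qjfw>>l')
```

'ty-3zc-l'

Matches: at [2:7] → '<<i>>'; at [10:19] → '<<2qjfw>>'.
`sub` substitutes '-' at each match site.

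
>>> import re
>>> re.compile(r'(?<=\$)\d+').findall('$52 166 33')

['52']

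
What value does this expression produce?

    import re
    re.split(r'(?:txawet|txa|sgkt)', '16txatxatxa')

['16', '', '', '']

Matches to split on: at [2:5] → 'txa'; at [5:8] → 'txa'; at [8:11] → 'txa'.
`split` removes every match and returns the 4 fragments in between.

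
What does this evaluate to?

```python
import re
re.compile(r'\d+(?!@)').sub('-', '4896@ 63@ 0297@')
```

'-6@ -3@ -7@'

Because the assertion is negative and zero-width, positions next to the forbidden text are skipped.
`sub` substitutes '-' at each match site.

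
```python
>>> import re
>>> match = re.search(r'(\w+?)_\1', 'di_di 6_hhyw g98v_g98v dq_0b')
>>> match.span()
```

(0, 5)

A backreference is literal: `\1` must see the identical characters the first group matched.
`re.search` scans for the first position where the pattern succeeds.
The match spans [0:5] → 'di_di'.
Captured: group 1 = 'di'.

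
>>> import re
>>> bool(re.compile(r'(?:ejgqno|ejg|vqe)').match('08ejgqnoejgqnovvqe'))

`match` is anchored at position 0; if the pattern doesn't fit there, it returns None.
Here the pattern fails at index 0, so the call returns None, and `bool(None)` is False.

False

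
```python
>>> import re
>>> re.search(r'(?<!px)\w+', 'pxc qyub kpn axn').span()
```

A negative assertion filters positions out without eating any characters.
`re.search` tries every starting position until one works.
The match spans [0:3] → 'pxc'.

(0, 3)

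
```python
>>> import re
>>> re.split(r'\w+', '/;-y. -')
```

The pattern matches one or more of a word character.
Matches to split on: at [3:4] → 'y'.
The string is cut at each match, leaving 2 pieces.

['/;-', '. -']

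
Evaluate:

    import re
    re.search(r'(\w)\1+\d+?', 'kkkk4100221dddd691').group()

'kkkk4'

`\1` has to match the exact text group 1 already captured.
`search` walks the string left to right and returns the first match it finds.
The match spans [0:5] → 'kkkk4'.
Captured: group 1 = 'k'.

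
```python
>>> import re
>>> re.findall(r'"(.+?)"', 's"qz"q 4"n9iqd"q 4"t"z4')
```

A `+?`/`*?`/`{m,n}?` starts at its minimum and grows only as far as needed for what follows to match.
With a single group, `findall` returns only what that group captured — 3 items.

['qz', 'n9iqd', 't']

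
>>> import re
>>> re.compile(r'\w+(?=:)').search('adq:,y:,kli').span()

(0, 3)

Lookahead/lookbehind check context without consuming it, so the matched span excludes the asserted characters.
`re.search` tries every starting position until one works.
The match spans [0:3] → 'adq'.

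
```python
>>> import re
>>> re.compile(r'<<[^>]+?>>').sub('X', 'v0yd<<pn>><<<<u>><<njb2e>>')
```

Matches: at [4:10] → '<<pn>>'; at [10:17] → '<<<<u>>'; at [17:26] → '<<njb2e>>'.
Each match is replaced by 'X'.

'v0ydXXX'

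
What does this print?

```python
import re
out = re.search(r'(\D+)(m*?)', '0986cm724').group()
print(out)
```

cm

This matches one or more of a non-digit (captured); then zero or more of a literal 'm' (lazy) (captured).
`search` walks the string left to right and returns the first match it finds.
The match spans [4:6] → 'cm'.
Captured: group 1 = 'cm', group 2 = ''.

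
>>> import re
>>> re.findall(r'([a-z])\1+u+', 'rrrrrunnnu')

The backreference `\1` re-matches whatever the first group consumed, character for character.
Matches: at [0:6] match 'rrrrru', group 1 = 'r'; at [6:10] match 'nnnu', group 1 = 'n'.
One capturing group, so `findall` returns just the captured substring from each match — 2 in all.

['r', 'n']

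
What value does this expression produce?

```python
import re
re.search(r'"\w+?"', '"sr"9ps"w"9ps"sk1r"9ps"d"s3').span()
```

(0, 4)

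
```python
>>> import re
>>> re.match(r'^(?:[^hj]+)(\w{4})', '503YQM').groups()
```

('3YQM',)

Pattern: anchored at the start of the string; then one or more of any character except [hj] (non-capturing group); then exactly 4 of a word character (captured).
`re.match` won't scan ahead — the pattern has to work from the very first character.
The match spans [0:6] → '503YQM'.
Captured: group 1 = '3YQM'.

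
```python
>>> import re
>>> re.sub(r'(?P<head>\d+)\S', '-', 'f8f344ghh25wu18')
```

Every occurrence is swapped for '-'.

'f--hh-u-'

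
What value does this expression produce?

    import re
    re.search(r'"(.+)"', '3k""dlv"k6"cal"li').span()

(2, 15)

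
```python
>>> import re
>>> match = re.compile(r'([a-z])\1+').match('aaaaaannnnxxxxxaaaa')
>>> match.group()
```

'aaaaaa'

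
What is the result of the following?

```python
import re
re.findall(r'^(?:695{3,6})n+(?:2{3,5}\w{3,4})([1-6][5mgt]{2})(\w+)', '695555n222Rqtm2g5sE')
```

[('2g5', 'sE')]

The pattern matches anchored at the start of the string; then the literal '69', then 3 to 6 of the literal '5' (non-capturing group); then one or more of a literal 'n'; then 3 to 5 of the literal '2', then 3 to 4 of a word character (non-capturing group); then a character in [1-6], then exactly 2 of one of [5mgt] (captured); then one or more of a word character (captured).
Scanning left to right: at [0:19] match '695555n222Rqtm2g5sE', groups = ('2g5', 'sE').
2 groups means the one result is a tuple of 2 captured strings — 1 here.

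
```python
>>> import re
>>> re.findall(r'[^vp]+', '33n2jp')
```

['33n2j']

The pattern matches one or more of any character except [vp].
Scanning left to right: at [0:5] → '33n2j'.
`findall` yields the raw match text (1 of them) because the pattern has no groups.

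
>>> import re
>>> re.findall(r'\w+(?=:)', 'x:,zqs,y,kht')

['x']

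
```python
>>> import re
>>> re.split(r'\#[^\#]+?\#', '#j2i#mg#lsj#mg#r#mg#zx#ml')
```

['', 'mg', 'mg', 'mg', 'ml']

Matches to split on: at [0:5] → '#j2i#'; at [7:12] → '#lsj#'; at [14:17] → '#r#'; at [19:23] → '#zx#'.
The string is cut at each match, leaving 5 pieces.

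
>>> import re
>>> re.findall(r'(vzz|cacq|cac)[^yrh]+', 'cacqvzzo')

['cacq']

Branches in `(...|...)` are attempted left-to-right; the first branch that allows the whole pattern to succeed is taken.
Matches: at [0:8] match 'cacqvzzo', group 1 = 'cacq'.
One capturing group, so `findall` returns just the captured substring from the one match — 1 in all.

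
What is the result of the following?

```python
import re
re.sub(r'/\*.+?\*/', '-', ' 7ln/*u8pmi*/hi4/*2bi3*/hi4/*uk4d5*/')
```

' 7ln-hi4-hi4-'

Because the quantifier is non-greedy, it stops expanding at the earliest point where the rest of the pattern can succeed.
Every occurrence is swapped for '-'.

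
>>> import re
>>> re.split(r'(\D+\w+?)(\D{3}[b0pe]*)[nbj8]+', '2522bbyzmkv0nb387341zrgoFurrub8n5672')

['2522', 'bbyzmkv0nb387341zrgoFu', 'rrub', '5672']

The pattern matches one or more of a non-digit, then one or more of a word character (lazy) (captured); then exactly 3 of a non-digit, then zero or more of one of [b0pe] (captured); then one or more of one of [nbj8].
Matches to split on: at [4:32] → 'bbyzmkv0nb387341zrgoFurrub8n'.
With a capturing group present, the delimiter's captured portion is kept in the result list.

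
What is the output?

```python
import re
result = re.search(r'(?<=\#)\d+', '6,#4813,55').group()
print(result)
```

Lookahead/lookbehind check context without consuming it, so the matched span excludes the asserted characters.
`re.search` tries every starting position until one works.
The match spans [3:7] → '4813'.

4813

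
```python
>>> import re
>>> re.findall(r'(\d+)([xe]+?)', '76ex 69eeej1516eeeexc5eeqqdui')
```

This matches one or more of a digit (captured); then one or more of one of [xe] (lazy) (captured).
Matches: at [0:3] match '76e', groups = ('76', 'e'); at [5:8] match '69e', groups = ('69', 'e'); at [11:16] match '1516e', groups = ('1516', 'e'); at [21:23] match '5e', groups = ('5', 'e').
Multiple groups make `findall` return tuples — one 2-tuple for each match.

[('76', 'e'), ('69', 'e'), ('1516', 'e'), ('5', 'e')]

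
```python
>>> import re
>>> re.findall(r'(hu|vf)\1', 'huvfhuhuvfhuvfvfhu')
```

['hu', 'vf']

`\1` is not a pattern — it's the concrete string captured by group 1, re-applied verbatim.
Walking the string: at [4:8] match 'huhu', group 1 = 'hu'; at [12:16] match 'vfvf', group 1 = 'vf'.
One capturing group, so `findall` returns just the captured substring from each match — 2 in all.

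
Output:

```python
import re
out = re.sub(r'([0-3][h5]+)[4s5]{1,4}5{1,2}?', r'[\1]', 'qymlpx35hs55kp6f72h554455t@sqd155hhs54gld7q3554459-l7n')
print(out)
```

The pattern matches a character in [0-3], then one or more of one of [h5] (captured); then 1 to 4 of one of [4s5], then 1 to 2 of a literal '5' (lazy).
Each match is replaced using the text its own group 1 captured.

qymlpx[35h]kp6f7[2h55]t@sqd[155hh]4gld7q[355]9-l7n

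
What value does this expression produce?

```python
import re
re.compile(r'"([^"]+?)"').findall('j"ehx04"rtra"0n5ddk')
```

['ehx04']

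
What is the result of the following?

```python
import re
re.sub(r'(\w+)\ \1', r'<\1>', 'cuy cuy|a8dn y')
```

'<cuy>|a8dn y'

`\1` is not a pattern — it's the concrete string captured by group 1, re-applied verbatim.
`\1` in the replacement pulls in group 1's text for each match.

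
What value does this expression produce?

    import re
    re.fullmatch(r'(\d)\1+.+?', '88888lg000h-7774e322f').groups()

`\1` is not a pattern — it's the concrete string captured by group 1, re-applied verbatim.
`re.fullmatch` requires the pattern to consume the entire string.
The match spans [0:21] → '88888lg000h-7774e322f'.
Captured: group 1 = '8'.

('8',)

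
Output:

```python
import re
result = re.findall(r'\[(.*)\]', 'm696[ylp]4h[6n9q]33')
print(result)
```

['ylp]4h[6n9q']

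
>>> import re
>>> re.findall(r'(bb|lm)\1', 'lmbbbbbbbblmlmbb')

A backreference is literal: `\1` must see the identical characters the first group matched.
Matches: at [2:6] match 'bbbb', group 1 = 'bb'; at [6:10] match 'bbbb', group 1 = 'bb'; at [10:14] match 'lmlm', group 1 = 'lm'.
With a single group, `findall` returns only what that group captured — 3 items.

['bb', 'bb', 'lm']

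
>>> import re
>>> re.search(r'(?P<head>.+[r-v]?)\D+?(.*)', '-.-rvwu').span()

(0, 7)

Pattern: one or more of any character, then optionally a character in [r-v] (captured as 'head'); then one or more of a non-digit (lazy); then zero or more of any character (captured).
The match spans [0:7] → '-.-rvwu'.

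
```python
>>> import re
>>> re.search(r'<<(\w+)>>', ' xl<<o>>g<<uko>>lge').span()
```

(3, 8)

Unlike `match`, `search` isn't anchored — it looks for the pattern anywhere in the string.
The match spans [3:8] → '<<o>>'.
Captured: group 1 = 'o'.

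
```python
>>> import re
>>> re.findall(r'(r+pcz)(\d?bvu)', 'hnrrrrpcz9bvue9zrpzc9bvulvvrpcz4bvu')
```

Multiple groups make `findall` return tuples — one 2-tuple for each match.

[('rrrrpcz', '9bvu'), ('rpcz', '4bvu')]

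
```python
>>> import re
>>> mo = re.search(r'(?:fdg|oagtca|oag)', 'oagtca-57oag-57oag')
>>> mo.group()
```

Alternation tries branches left to right and keeps the first one that lets the overall match succeed at that position.
The match spans [0:6] → 'oagtca'.

'oagtca'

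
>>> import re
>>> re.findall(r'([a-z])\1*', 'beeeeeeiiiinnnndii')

['b', 'e', 'i', 'n', 'd', 'i']

After group 1 captures some text, `\1` only succeeds where that same text appears again.
Matches: at [0:1] match 'b', group 1 = 'b'; at [1:7] match 'eeeeee', group 1 = 'e'; at [7:11] match 'iiii', group 1 = 'i'; at [11:15] match 'nnnn', group 1 = 'n'; at [15:16] match 'd', group 1 = 'd'; ….
`findall` collects group 1 from each match (6 total).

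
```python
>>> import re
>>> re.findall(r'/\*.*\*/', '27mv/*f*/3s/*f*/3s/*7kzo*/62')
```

['/*f*/3s/*f*/3s/*7kzo*/']

`findall` yields the raw match text (1 of them) because the pattern has no groups.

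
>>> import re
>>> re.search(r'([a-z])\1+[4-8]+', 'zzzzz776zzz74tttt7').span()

(0, 8)

`\1` is not a pattern — it's the concrete string captured by group 1, re-applied verbatim.
The match spans [0:8] → 'zzzzz776'.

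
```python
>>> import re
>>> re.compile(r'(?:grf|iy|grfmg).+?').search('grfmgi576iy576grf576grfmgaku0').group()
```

The regex engine tests alternatives in the order written; an earlier branch that matches wins even if a later one would match more.
`re.search` tries every starting position until one works.
The match spans [0:4] → 'grfm'.

'grfm'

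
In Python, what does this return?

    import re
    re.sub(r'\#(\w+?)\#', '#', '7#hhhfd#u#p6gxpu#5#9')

'7#u#5#9'

Each match is replaced by '#'.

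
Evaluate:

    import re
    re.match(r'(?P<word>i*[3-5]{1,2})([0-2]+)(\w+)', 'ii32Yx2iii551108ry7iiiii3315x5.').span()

(0, 30)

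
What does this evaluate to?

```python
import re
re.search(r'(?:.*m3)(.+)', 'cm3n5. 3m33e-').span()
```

(0, 13)

The pattern matches zero or more of any character, then the literal 'm3' (non-capturing group); then one or more of any character (captured).
`search` walks the string left to right and returns the first match it finds.
The match spans [0:13] → 'cm3n5. 3m33e-'.
Captured: group 1 = '3e-'.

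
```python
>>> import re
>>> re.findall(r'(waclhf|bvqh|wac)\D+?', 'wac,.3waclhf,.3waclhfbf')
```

['wac', 'waclhf', 'waclhf']

The regex engine tests alternatives in the order written; an earlier branch that matches wins even if a later one would match more.
Matches: at [0:4] match 'wac,', group 1 = 'wac'; at [6:13] match 'waclhf,', group 1 = 'waclhf'; at [15:22] match 'waclhfb', group 1 = 'waclhf'.
`findall` collects group 1 from each match (3 total).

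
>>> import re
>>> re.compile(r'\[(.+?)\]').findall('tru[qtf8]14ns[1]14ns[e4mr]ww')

['qtf8', '1', 'e4mr']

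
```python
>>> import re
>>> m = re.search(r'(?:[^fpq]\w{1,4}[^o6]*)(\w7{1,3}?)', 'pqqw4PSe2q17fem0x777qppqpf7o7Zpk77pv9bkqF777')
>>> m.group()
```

'w4PSe2q17fem0x777qppqpf7o7'

Pattern: any character except [fpq], then 1 to 4 of a word character, then zero or more of any character except [o6] (non-capturing group); then a word character, then 1 to 3 of a literal '7' (lazy) (captured).
The match spans [3:29] → 'w4PSe2q17fem0x777qppqpf7o7'.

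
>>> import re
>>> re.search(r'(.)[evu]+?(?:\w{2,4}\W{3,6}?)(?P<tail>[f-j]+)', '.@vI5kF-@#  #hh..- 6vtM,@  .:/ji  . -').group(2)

'hh'

Pattern: any character (captured); then one or more of one of [evu] (lazy); then 2 to 4 of a word character, then 3 to 6 of a non-word character (lazy) (non-capturing group); then one or more of a character in [f-j] (captured as 'tail').
`re.search` tries every starting position until one works.
The match spans [1:15] → '@vI5kF-@#  #hh'.
Captured: group 1 = '@', group 2 = 'hh'.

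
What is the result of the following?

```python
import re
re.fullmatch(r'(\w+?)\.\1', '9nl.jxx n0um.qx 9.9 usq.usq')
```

None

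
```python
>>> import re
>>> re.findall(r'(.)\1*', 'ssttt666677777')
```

['s', 't', '6', '7']

`\1` is not a pattern — it's the concrete string captured by group 1, re-applied verbatim.
Walking the string: at [0:2] match 'ss', group 1 = 's'; at [2:5] match 'ttt', group 1 = 't'; at [5:9] match '6666', group 1 = '6'; at [9:14] match '77777', group 1 = '7'.
Because there's exactly one group, `findall` drops the full match and keeps group 1 from each hit.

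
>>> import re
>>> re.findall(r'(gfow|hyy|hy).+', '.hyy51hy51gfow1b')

['hyy']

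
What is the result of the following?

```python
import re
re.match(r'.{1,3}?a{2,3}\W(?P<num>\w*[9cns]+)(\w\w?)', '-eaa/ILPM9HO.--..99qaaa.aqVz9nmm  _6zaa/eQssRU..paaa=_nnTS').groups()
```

('ILPM9', 'HO')

Pattern: 1 to 3 of any character (lazy), then 2 to 3 of the literal 'a', then a non-word character; then zero or more of a word character, then one or more of one of [9cns] (captured as 'num'); then a word character, then optionally a word character (captured).
`re.match` only tries the pattern at the start of the string.
The match spans [0:12] → '-eaa/ILPM9HO'.
Captured: group 1 = 'ILPM9', group 2 = 'HO'.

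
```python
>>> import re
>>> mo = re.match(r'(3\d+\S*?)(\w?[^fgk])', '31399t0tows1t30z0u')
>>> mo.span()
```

`re.match` only tries the pattern at the start of the string.
The match spans [0:7] → '31399t0'.

(0, 7)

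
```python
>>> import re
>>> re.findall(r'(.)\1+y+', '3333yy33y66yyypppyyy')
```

['3', '3', '6', 'p']

After group 1 captures some text, `\1` only succeeds where that same text appears again.
`findall` collects group 1 from each match (4 total).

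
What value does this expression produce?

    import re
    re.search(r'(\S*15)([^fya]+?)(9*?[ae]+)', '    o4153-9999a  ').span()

(4, 15)

Pattern: zero or more of a non-whitespace character, then the literal '15' (captured); then one or more of any character except [fya] (lazy) (captured); then zero or more of the literal '9' (lazy), then one or more of one of [ae] (captured).
Unlike `match`, `search` isn't anchored — it looks for the pattern anywhere in the string.
The match spans [4:15] → 'o4153-9999a'.
Captured: group 1 = 'o415', group 2 = '3-', group 3 = '9999a'.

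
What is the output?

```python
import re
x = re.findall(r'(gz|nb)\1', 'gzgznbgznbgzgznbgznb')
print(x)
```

['gz', 'gz']

A backreference is literal: `\1` must see the identical characters the first group matched.
Walking the string: at [0:4] match 'gzgz', group 1 = 'gz'; at [10:14] match 'gzgz', group 1 = 'gz'.
`findall` collects group 1 from each match (2 total).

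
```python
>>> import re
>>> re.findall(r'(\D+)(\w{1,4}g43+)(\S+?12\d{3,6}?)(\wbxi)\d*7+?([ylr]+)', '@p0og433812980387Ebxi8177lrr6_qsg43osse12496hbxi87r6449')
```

[('@p', '0og433', '812980387', 'Ebxi', 'lrr'), ('_q', 'sg43', 'osse12496', 'hbxi', 'r')]

The pattern matches one or more of a non-digit (captured); then 1 to 4 of a word character, then the literal 'g4', then one or more of the literal '3' (captured); then one or more of a non-whitespace character (lazy), then the literal '12', then 3 to 6 of a digit (lazy) (captured); then a word character, then the literal 'bxi' (captured); then zero or more of a digit, then one or more of the literal '7' (lazy); then one or more of one of [ylr] (captured).
A non-greedy quantifier consumes as few characters as it can — just enough that the remainder of the pattern still matches from where it stops; whatever follows it matches normally.
Walking the string: at [0:28] match '@p0og433812980387Ebxi8177lrr', groups = ('@p', '0og433', '812980387', 'Ebxi', 'lrr'); at [29:51] match '_qsg43osse12496hbxi87r', groups = ('_q', 'sg43', 'osse12496', 'hbxi', 'r').
`findall` packs the 5 group values into a tuple for every match.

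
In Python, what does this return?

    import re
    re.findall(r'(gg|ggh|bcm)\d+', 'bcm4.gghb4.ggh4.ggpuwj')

Walking the string: at [0:4] match 'bcm4', group 1 = 'bcm'; at [11:15] match 'ggh4', group 1 = 'ggh'.
Because there's exactly one group, `findall` drops the full match and keeps group 1 from each hit.

['bcm', 'ggh']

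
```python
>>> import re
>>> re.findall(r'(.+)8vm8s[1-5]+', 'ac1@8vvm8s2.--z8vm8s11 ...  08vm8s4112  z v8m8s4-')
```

Pattern: one or more of any character (captured); then the literal '8v', then the literal 'm8s', then one or more of a character in [1-5].
One capturing group, so `findall` returns just the captured substring from the one match — 1 in all.

['ac1@8vvm8s2.--z8vm8s11 ...  0']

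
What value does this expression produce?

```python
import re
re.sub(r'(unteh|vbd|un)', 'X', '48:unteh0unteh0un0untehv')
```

Branches in `(...|...)` are attempted left-to-right; the first branch that allows the whole pattern to succeed is taken.
Each match is replaced by 'X'.

'48:X0X0X0Xv'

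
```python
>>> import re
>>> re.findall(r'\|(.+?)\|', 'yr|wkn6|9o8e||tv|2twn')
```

Walking the string: at [2:8] match '|wkn6|', group 1 = 'wkn6'; at [12:17] match '||tv|', group 1 = '|tv'.
`findall` collects group 1 from each match (2 total).

['wkn6', '|tv']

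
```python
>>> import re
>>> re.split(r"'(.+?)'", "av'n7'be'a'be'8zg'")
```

['av', 'n7', 'be', 'a', 'be', '8zg', '']

The `?` after the quantifier makes it lazy — it takes as little as possible before letting the rest of the pattern try.
The group in the pattern means `split` returns the separators' captures alongside the pieces.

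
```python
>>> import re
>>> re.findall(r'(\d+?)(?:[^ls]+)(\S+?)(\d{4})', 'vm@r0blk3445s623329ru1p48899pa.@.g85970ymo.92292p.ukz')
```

This matches one or more of a digit (lazy) (captured); then one or more of any character except [ls] (non-capturing group); then one or more of a non-whitespace character (lazy) (captured); then exactly 4 of a digit (captured).
A `+?`/`*?`/`{m,n}?` starts at its minimum and grows only as far as needed for what follows to match.
Walking the string: at [4:12] match '0blk3445', groups = ('0', 'lk', '3445'); at [13:48] match '623329ru1p48899pa.@.g85970ymo.92292', groups = ('6', '9', '2292').
Multiple groups make `findall` return tuples — one 3-tuple for each match.

[('0', 'lk', '3445'), ('6', '9', '2292')]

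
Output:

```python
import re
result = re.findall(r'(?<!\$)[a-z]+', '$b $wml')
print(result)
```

['ml']

The negative lookahead/lookbehind blocks any match where the forbidden context is present.
With no groups in the pattern, `findall` gives back each whole match — 1 here.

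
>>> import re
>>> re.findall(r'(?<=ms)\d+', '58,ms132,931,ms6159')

['132', '6159']

The `(?=…)`/`(?<=…)` assertion just peeks at neighbouring text; it doesn't advance the match position.
Walking the string: at [5:8] → '132'; at [15:19] → '6159'.
No capturing groups, so `findall` returns the 2 full match strings.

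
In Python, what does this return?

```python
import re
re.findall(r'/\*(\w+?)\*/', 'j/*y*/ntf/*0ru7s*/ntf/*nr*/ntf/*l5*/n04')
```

['y', '0ru7s', 'nr', 'l5']

`findall` collects group 1 from each match (4 total).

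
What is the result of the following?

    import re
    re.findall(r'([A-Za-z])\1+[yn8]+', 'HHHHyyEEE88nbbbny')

['H', 'E', 'b']

`\1` is not a pattern — it's the concrete string captured by group 1, re-applied verbatim.
With a single group, `findall` returns only what that group captured — 3 items.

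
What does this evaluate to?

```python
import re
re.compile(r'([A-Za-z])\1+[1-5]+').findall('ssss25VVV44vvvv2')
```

`\1` has to match the exact text group 1 already captured.
Because there's exactly one group, `findall` drops the full match and keeps group 1 from each hit.

['s', 'V', 'v']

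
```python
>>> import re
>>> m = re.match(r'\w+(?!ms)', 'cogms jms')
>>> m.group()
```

'cogms'

With `match`, the pattern is implicitly anchored at the beginning.
The match spans [0:5] → 'cogms'.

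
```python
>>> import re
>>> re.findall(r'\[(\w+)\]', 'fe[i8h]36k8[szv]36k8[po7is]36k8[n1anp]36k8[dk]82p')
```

['i8h', 'szv', 'po7is', 'n1anp', 'dk']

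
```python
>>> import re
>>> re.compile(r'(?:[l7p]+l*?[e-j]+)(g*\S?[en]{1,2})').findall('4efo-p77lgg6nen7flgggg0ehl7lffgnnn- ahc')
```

With a single group, `findall` returns only what that group captured — 3 items.

['6ne', '0e', 'nnn']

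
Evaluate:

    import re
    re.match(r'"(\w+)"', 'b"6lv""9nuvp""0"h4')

None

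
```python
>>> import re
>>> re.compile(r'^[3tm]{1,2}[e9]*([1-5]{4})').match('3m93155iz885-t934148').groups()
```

('3155',)

The match spans [0:7] → '3m93155'.
Captured: group 1 = '3155'.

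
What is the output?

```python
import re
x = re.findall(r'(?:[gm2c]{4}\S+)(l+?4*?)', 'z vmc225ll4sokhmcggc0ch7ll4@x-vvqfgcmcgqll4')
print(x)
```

['l']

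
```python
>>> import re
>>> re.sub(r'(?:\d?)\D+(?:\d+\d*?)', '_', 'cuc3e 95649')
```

'__'

Pattern: optionally a digit (non-capturing group); then one or more of a non-digit; then one or more of a digit, then zero or more of a digit (lazy) (non-capturing group).
Matches: at [0:4] → 'cuc3'; at [4:11] → 'e 95649'.
Each match is replaced by '_'.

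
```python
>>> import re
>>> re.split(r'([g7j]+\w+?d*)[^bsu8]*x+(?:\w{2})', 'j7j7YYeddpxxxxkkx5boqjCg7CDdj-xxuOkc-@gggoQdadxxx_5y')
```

Pattern: one or more of one of [g7j], then one or more of a word character (lazy), then zero or more of the literal 'd' (captured); then zero or more of any character except [bsu8], then one or more of the literal 'x'; then exactly 2 of a word character (non-capturing group).
Lazy quantifiers expand one character at a time until the remainder of the pattern can match.
Matches to split on: at [0:19] → 'j7j7YYeddpxxxxkkx5b'; at [21:34] → 'jCg7CDdj-xxuO'; at [38:51] → 'gggoQdadxxx_5'.
With a capturing group present, the delimiter's captured portion is kept in the result list.

['', 'j7j7Y', 'oq', 'jC', 'kc-@', 'gggo', 'y']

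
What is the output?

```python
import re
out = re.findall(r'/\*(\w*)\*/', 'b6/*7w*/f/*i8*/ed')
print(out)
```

Because there's exactly one group, `findall` drops the full match and keeps group 1 from each hit.

['7w', 'i8']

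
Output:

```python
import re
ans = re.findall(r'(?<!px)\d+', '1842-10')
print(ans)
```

['1842', '10']

`(?!…)`/`(?<!…)` only lets a position through if the neighbouring text does NOT match; no characters are consumed.
Matches: at [0:4] → '1842'; at [5:7] → '10'.
No capturing groups, so `findall` returns the 2 full match strings.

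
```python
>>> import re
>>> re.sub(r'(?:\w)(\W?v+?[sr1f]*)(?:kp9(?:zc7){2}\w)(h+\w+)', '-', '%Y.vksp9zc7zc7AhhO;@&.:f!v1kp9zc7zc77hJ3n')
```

'%Y.vksp9zc7zc7AhhO;@&.:-'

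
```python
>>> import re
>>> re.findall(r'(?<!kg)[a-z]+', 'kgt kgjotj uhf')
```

The negative lookaround is zero-width — it rules out positions where the adjacent text would match, without consuming anything.
Scanning left to right: at [0:3] → 'kgt'; at [4:10] → 'kgjotj'; at [11:14] → 'uhf'.
Since nothing is captured, `findall` lists the 3 matched substrings directly.

['kgt', 'kgjotj', 'uhf']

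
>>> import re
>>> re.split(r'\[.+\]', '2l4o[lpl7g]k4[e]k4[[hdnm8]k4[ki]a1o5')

`split` removes every match and returns the 2 fragments in between.

['2l4o', 'a1o5']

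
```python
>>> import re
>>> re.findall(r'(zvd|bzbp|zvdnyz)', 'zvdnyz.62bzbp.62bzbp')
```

['zvd', 'bzbp', 'bzbp']

The regex engine tests alternatives in the order written; an earlier branch that matches wins even if a later one would match more.
Scanning left to right: at [0:3] match 'zvd', group 1 = 'zvd'; at [9:13] match 'bzbp', group 1 = 'bzbp'; at [16:20] match 'bzbp', group 1 = 'bzbp'.
Because there's exactly one group, `findall` drops the full match and keeps group 1 from each hit.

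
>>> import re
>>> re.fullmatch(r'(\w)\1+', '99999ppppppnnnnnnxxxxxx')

None

A backreference is literal: `\1` must see the identical characters the first group matched.
`re.fullmatch` is like wrapping the pattern in `^…$` (in single-line mode).
Here the pattern can't cover the whole string, so the call returns None.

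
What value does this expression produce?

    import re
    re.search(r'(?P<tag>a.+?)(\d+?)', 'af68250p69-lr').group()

'af6'

This matches a literal 'a', then one or more of any character (lazy) (captured as 'tag'); then one or more of a digit (lazy) (captured).
`re.search` tries every starting position until one works.
The match spans [0:3] → 'af6'.
Captured: group 1 = 'af', group 2 = '6'.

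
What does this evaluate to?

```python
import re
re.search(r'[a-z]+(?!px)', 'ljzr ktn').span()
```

Because the assertion is negative and zero-width, positions next to the forbidden text are skipped.
The match spans [0:4] → 'ljzr'.

(0, 4)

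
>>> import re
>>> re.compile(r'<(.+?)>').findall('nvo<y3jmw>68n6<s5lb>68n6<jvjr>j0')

['y3jmw', 's5lb', 'jvjr']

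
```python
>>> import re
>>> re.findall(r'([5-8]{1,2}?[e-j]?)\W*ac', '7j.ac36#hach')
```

['7j']

This matches 1 to 2 of a character in [5-8] (lazy), then optionally a character in [e-j] (captured); then zero or more of a non-word character, then the literal 'ac'.
Scanning left to right: at [0:5] match '7j.ac', group 1 = '7j'.
With a single group, `findall` returns only what that group captured — 1 item.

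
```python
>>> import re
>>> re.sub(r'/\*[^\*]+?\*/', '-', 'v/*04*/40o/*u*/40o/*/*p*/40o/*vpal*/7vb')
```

Every occurrence is swapped for '-'.

'v-40o-40o/*-40o-7vb'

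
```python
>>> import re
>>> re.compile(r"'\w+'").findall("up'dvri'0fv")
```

["'dvri'"]

No capturing groups, so `findall` returns the 1 full match string.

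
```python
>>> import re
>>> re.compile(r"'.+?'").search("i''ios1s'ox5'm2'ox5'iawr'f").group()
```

Lazy quantifiers expand one character at a time until the remainder of the pattern can match.
`search` walks the string left to right and returns the first match it finds.
The match spans [1:9] → "''ios1s'".

"''ios1s'"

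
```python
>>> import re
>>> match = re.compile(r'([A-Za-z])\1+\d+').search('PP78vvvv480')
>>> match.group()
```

'PP78'

The backreference `\1` re-matches whatever the first group consumed, character for character.
`re.search` scans for the first position where the pattern succeeds.
The match spans [0:4] → 'PP78'.
Captured: group 1 = 'P'.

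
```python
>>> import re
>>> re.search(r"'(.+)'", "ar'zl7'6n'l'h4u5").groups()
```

("zl7'6n'l",)

`search` walks the string left to right and returns the first match it finds.
The match spans [2:12] → "'zl7'6n'l'".
Captured: group 1 = "zl7'6n'l".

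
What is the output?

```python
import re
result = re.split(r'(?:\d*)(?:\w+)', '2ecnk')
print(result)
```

['', '']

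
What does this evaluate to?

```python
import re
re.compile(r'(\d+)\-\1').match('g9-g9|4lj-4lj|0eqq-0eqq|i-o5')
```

The backreference `\1` re-matches whatever the first group consumed, character for character.
With `match`, the pattern is implicitly anchored at the beginning.
Here the string doesn't start with a match, so the call returns None.

None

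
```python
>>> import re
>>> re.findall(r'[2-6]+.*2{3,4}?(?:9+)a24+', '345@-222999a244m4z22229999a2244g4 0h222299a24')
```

['345@-222999a244m4z22229999a2244g4 0h222299a24']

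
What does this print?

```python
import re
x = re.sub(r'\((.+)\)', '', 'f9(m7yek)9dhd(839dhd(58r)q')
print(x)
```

`sub` substitutes '' at each match site.

f9q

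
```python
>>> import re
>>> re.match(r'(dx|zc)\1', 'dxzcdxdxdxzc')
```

None

`re.match` only tries the pattern at the start of the string.
Here position 0 doesn't satisfy it, so the call returns None.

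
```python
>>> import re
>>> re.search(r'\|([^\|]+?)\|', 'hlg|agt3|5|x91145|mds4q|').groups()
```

The match spans [3:9] → '|agt3|'.
Captured: group 1 = 'agt3'.

('agt3',)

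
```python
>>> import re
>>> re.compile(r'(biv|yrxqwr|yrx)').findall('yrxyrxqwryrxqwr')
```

['yrx', 'yrxqwr', 'yrxqwr']

`|` is ordered: at each position the engine commits to the first alternative that works.
Walking the string: at [0:3] match 'yrx', group 1 = 'yrx'; at [3:9] match 'yrxqwr', group 1 = 'yrxqwr'; at [9:15] match 'yrxqwr', group 1 = 'yrxqwr'.
`findall` collects group 1 from each match (3 total).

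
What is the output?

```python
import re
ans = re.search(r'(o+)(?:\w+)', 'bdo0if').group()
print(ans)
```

The pattern matches one or more of a literal 'o' (captured); then one or more of a word character (non-capturing group).
`re.search` scans for the first position where the pattern succeeds.
The match spans [2:6] → 'o0if'.
Captured: group 1 = 'o'.

o0if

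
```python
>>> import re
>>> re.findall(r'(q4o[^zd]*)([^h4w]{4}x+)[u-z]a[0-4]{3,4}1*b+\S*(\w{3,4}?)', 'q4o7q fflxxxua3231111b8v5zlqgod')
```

[('q4o7q f', 'flxxx', 'god')]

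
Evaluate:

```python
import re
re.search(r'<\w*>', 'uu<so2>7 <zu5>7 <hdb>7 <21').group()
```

'<so2>'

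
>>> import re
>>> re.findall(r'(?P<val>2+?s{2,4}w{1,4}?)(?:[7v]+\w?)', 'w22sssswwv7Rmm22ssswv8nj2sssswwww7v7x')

This matches one or more of the literal '2' (lazy), then 2 to 4 of the literal 's', then 1 to 4 of a literal 'w' (lazy) (captured as 'val'); then one or more of one of [7v], then optionally a word character (non-capturing group).
Scanning left to right: at [1:12] match '22sssswwv7R', group 1 = '22ssssww'; at [14:22] match '22ssswv8', group 1 = '22sssw'; at [24:37] match '2sssswwww7v7x', group 1 = '2sssswwww'.
One capturing group, so `findall` returns just the captured substring from each match — 3 in all.

['22ssssww', '22sssw', '2sssswwww']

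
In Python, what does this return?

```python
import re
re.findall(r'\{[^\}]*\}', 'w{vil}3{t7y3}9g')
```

`findall` yields the raw match text (2 of them) because the pattern has no groups.

['{vil}', '{t7y3}']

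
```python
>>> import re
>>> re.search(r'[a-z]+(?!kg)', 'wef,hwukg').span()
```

(0, 3)

The negative lookaround is zero-width — it rules out positions where the adjacent text would match, without consuming anything.
Unlike `match`, `search` isn't anchored — it looks for the pattern anywhere in the string.
The match spans [0:3] → 'wef'.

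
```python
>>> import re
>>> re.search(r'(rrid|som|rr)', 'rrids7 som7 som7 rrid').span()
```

(0, 4)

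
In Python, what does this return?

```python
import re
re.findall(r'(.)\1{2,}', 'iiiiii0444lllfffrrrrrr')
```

['i', '4', 'l', 'f', 'r']

After group 1 captures some text, `\1` only succeeds where that same text appears again.
Scanning left to right: at [0:6] match 'iiiiii', group 1 = 'i'; at [7:10] match '444', group 1 = '4'; at [10:13] match 'lll', group 1 = 'l'; at [13:16] match 'fff', group 1 = 'f'; at [16:22] match 'rrrrrr', group 1 = 'r'.
One capturing group, so `findall` returns just the captured substring from each match — 5 in all.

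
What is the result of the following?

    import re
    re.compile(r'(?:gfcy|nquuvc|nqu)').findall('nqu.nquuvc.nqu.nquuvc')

The regex engine tests alternatives in the order written; an earlier branch that matches wins even if a later one would match more.
Scanning left to right: at [0:3] → 'nqu'; at [4:10] → 'nquuvc'; at [11:14] → 'nqu'; at [15:21] → 'nquuvc'.
Since nothing is captured, `findall` lists the 4 matched substrings directly.

['nqu', 'nquuvc', 'nqu', 'nquuvc']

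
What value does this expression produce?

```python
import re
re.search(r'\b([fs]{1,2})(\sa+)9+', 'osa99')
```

None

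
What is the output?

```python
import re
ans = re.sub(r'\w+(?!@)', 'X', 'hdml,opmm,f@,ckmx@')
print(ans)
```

X,X,f@,Xx@

The negative lookaround is zero-width — it rules out positions where the adjacent text would match, without consuming anything.
Each match is replaced by 'X'.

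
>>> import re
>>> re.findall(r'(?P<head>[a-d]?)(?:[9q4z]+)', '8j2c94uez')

['c', '']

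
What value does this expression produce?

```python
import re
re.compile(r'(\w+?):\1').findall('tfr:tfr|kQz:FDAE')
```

The backreference `\1` re-matches whatever the first group consumed, character for character.
One capturing group, so `findall` returns just the captured substring from the one match — 1 in all.

['tfr']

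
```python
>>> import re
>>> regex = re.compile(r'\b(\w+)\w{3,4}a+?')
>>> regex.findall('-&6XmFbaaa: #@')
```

['6XmF']

This matches a word boundary (`\b`, zero-width); then one or more of a word character (captured); then 3 to 4 of a word character, then one or more of a literal 'a' (lazy).
Matches: at [2:10] match '6XmFbaaa', group 1 = '6XmF'.
`findall` collects group 1 from the one match (1 total).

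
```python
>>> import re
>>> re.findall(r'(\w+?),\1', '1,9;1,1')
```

['1']

`\1` has to match the exact text group 1 already captured.
One capturing group, so `findall` returns just the captured substring from the one match — 1 in all.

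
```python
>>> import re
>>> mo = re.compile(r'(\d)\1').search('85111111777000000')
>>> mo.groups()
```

('1',)

`\1` has to match the exact text group 1 already captured.
`search` walks the string left to right and returns the first match it finds.
The match spans [2:4] → '11'.
Captured: group 1 = '1'.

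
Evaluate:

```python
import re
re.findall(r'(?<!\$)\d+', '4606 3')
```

['4606', '3']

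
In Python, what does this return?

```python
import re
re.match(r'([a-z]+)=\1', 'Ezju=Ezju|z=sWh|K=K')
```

None

`re.match` won't scan ahead — the pattern has to work from the very first character.
Here the pattern fails at index 0, so the call returns None.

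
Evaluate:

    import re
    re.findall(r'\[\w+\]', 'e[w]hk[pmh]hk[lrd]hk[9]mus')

Matches: at [1:4] → '[w]'; at [6:11] → '[pmh]'; at [13:18] → '[lrd]'; at [20:23] → '[9]'.
Since nothing is captured, `findall` lists the 4 matched substrings directly.

['[w]', '[pmh]', '[lrd]', '[9]']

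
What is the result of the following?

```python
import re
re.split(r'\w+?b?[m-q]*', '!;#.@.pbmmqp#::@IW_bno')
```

Pattern: one or more of a word character (lazy), then optionally a literal 'b'; then zero or more of a character in [m-q].
The `?` after the quantifier makes it lazy — it takes as little as possible before letting the rest of the pattern try.
Matches to split on: at [6:12] → 'pbmmqp'; at [16:17] → 'I'; at [17:18] → 'W'; at [18:22] → '_bno'.
Each match becomes a cut point; 5 segments remain.

['!;#.@.', '#::@', '', '', '']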